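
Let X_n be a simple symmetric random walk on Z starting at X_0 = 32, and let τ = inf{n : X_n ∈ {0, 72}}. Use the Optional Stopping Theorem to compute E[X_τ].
E[X_τ] = 32

X_n is a martingale and τ is a bounded-mean stopping time (indeed τ is finite a.s. with bounded expectation since the walk is in a bounded region). By the OST, E[X_τ] = E[X_0] = 32. Equivalently: E[X_τ] = 72 · P(hit 72 first) + 0 · P(hit 0 first) = 72 · (32/72) = 32.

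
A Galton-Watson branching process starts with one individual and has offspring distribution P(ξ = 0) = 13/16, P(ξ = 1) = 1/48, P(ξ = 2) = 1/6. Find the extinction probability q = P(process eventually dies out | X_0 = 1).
q = 1

Mean offspring μ = 0·13/16 + 1·1/48 + 2·1/6 = 17/48 ≤ 1. For μ ≤ 1 with offspring not concentrated at 1, the Galton-Watson process goes extinct almost surely, so q = 1.
(Algebraic check: The pgf is f(s) = 13/16 + 1/48·s + 1/6·s². The extinction probability q is the smallest fixed point of f in [0, 1]. Setting s = f(s):
  1/6·s² + (1/48 − 1)·s + 13/16 = 0
  1/6·s² − (13/16 + 1/6)·s + 13/16 = 0
which factors as (s − 1)·(1/6·s − 13/16) = 0, giving roots s = 1 and s = (13/16)/(1/6) = 39/8. Since 39/8 ≥ 1, the smallest root in [0, 1] is s = 1.)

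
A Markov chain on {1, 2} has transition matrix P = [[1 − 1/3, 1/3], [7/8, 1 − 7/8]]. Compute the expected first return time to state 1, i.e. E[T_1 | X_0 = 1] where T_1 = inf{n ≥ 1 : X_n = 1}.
E[T_1 | X_0 = 1] = 1/π_1 = 29/21

For an irreducible recurrent Markov chain with stationary distribution π, E[T_i | X_0 = i] = 1/π_i (Kac's formula). Here π_1 = (7/8)/(1/3 + 7/8) = (7/8)/(29/24) = 21/29, so E[T_1 | X_0 = 1] = 1/π_1 = (1/3 + 7/8)/(7/8) = (29/24)/(7/8) = 29/21.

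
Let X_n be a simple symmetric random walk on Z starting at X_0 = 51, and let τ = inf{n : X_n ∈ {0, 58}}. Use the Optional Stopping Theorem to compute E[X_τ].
E[X_τ] = 51

X_n is a martingale and τ is a bounded-mean stopping time (indeed τ is finite a.s. with bounded expectation since the walk is in a bounded region). By the OST, E[X_τ] = E[X_0] = 51. Equivalently: E[X_τ] = 58 · P(hit 58 first) + 0 · P(hit 0 first) = 58 · (51/58) = 51.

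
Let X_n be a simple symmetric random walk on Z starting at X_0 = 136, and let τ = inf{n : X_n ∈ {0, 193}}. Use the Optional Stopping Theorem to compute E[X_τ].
E[X_τ] = 136

X_n is a martingale and τ is a bounded-mean stopping time (indeed τ is finite a.s. with bounded expectation since the walk is in a bounded region). By the OST, E[X_τ] = E[X_0] = 136. Equivalently: E[X_τ] = 193 · P(hit 193 first) + 0 · P(hit 0 first) = 193 · (136/193) = 136.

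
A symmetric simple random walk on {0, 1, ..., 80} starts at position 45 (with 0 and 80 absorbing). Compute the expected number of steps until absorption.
E[τ | X_0 = 45] = 1575

Let v_k = E[τ | X_0 = k]. Boundary: v_0 = v_80 = 0. Recurrence: v_k = 1 + (v_{k-1} + v_{k+1})/2 for 1 ≤ k ≤ 79. The particular solution to v_k − (v_{k-1} + v_{k+1})/2 = 1 is v_k = −k^2. Adding homogeneous solution A + B k and matching boundaries gives v_k = k (80 − k). Substituting k = 45: v_45 = 45 · 35 = 1575.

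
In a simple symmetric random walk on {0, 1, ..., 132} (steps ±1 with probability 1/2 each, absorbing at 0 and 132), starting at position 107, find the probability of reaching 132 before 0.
P(hit 132 before 0) = 107/132

Let u_k = P(hit 132 before 0 | start at k). Then u_0 = 0, u_132 = 1, and u_k = u_{k-1}/2 + u_{k+1}/2 for 1 ≤ k ≤ 131. This harmonic recurrence is solved by u_k = k/132, giving u_107 = 107/132.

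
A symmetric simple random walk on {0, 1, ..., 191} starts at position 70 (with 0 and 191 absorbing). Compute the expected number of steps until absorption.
E[τ | X_0 = 70] = 8470

Let v_k = E[τ | X_0 = k]. Boundary: v_0 = v_191 = 0. Recurrence: v_k = 1 + (v_{k-1} + v_{k+1})/2 for 1 ≤ k ≤ 190. The particular solution to v_k − (v_{k-1} + v_{k+1})/2 = 1 is v_k = −k^2. Adding homogeneous solution A + B k and matching boundaries gives v_k = k (191 − k). Substituting k = 70: v_70 = 70 · 121 = 8470.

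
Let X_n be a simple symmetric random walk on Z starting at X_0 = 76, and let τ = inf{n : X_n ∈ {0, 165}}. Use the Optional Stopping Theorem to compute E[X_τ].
E[X_τ] = 76

X_n is a martingale and τ is a bounded-mean stopping time (indeed τ is finite a.s. with bounded expectation since the walk is in a bounded region). By the OST, E[X_τ] = E[X_0] = 76. Equivalently: E[X_τ] = 165 · P(hit 165 first) + 0 · P(hit 0 first) = 165 · (76/165) = 76.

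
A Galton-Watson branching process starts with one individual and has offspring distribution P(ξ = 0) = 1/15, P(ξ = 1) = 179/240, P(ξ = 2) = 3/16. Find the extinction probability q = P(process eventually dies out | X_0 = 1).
q = 16/45

The pgf is f(s) = 1/15 + 179/240·s + 3/16·s². The extinction probability q is the smallest fixed point of f in [0, 1]. Setting s = f(s):
  3/16·s² + (179/240 − 1)·s + 1/15 = 0
  3/16·s² − (1/15 + 3/16)·s + 1/15 = 0
which factors as (s − 1)·(3/16·s − 1/15) = 0, giving roots s = 1 and s = (1/15)/(3/16) = 16/45.
Mean offspring μ = 179/240 + 2·3/16 = 269/240 > 1 (supercritical), so q < 1. The extinction probability is the smaller root: q = (1/15)/(3/16) = 16/45.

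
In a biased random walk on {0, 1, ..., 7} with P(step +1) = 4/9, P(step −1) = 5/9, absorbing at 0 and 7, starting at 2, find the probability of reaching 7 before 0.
P(hit 7 before 0) = (1 − (5/4)^2) / (1 − (5/4)^7) = 9216/61741

Let u_k denote P(reach 7 before 0 | start at k). Boundary: u_0 = 0, u_7 = 1. Recurrence: u_k = 4/9·u_{k+1} + 5/9·u_{k-1} for 1 ≤ k ≤ 6. Try u_k = A + B·r^k with r = q/p = (5/9)/(4/9) = 5/4. Substitution satisfies the recurrence; boundary conditions give:
  u_k = (1 − r^k) / (1 − r^N) = (1 − (5/4)^2) / (1 − (5/4)^7) = 9216/61741.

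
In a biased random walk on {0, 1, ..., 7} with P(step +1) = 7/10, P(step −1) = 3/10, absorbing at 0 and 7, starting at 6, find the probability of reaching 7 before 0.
P(hit 7 before 0) = (1 − (3/7)^6) / (1 − (3/7)^7) = 204610/205339

Let u_k denote P(reach 7 before 0 | start at k). Boundary: u_0 = 0, u_7 = 1. Recurrence: u_k = 7/10·u_{k+1} + 3/10·u_{k-1} for 1 ≤ k ≤ 6. Try u_k = A + B·r^k with r = q/p = (3/10)/(7/10) = 3/7. Substitution satisfies the recurrence; boundary conditions give:
  u_k = (1 − r^k) / (1 − r^N) = (1 − (3/7)^6) / (1 − (3/7)^7) = 204610/205339.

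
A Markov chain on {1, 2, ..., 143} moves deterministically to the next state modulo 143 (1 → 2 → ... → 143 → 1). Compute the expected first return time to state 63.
E[T_63 | X_0 = 63] = 143

The chain cycles deterministically, so starting at state 63 it returns in exactly 143 steps. Equivalently, the stationary distribution is uniform π_j = 1/143 for every state j, so by Kac's formula E[T_63] = 1/π_63 = 143.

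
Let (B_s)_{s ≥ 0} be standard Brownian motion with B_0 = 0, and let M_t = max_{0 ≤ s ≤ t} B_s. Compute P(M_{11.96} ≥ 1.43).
P(M_{11.96} ≥ 1.43) = 2·P(B_{11.96} ≥ 1.43) = 2(1 − Φ(1.43/√11.96)) ≈ 0.6792

By the reflection principle for Brownian motion, P(M_t ≥ a) = 2 · P(B_t ≥ a) for a ≥ 0. Since B_t ~ N(0, t), P(B_t ≥ 1.43) = 1 − Φ(1.43/√t) = 1 − Φ(1.43/√11.96) = 1 − Φ(0.4135). So
  P(M_{11.96} ≥ 1.43) = 2(1 − Φ(0.4135)) ≈ 0.6792.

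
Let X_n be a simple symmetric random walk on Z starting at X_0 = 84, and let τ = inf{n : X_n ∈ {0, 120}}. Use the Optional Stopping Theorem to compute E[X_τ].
E[X_τ] = 84

X_n is a martingale and τ is a bounded-mean stopping time (indeed τ is finite a.s. with bounded expectation since the walk is in a bounded region). By the OST, E[X_τ] = E[X_0] = 84. Equivalently: E[X_τ] = 120 · P(hit 120 first) + 0 · P(hit 0 first) = 120 · (84/120) = 84.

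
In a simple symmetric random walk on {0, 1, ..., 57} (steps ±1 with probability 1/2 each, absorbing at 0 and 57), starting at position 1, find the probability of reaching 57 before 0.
P(hit 57 before 0) = 1/57

Let u_k = P(hit 57 before 0 | start at k). Then u_0 = 0, u_57 = 1, and u_k = u_{k-1}/2 + u_{k+1}/2 for 1 ≤ k ≤ 56. This harmonic recurrence is solved by u_k = k/57, giving u_1 = 1/57.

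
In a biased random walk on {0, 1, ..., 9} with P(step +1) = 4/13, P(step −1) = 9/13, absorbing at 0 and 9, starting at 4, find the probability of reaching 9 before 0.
P(hit 9 before 0) = (1 − (9/4)^4) / (1 − (9/4)^9) = 1291264/77431669

Let u_k denote P(reach 9 before 0 | start at k). Boundary: u_0 = 0, u_9 = 1. Recurrence: u_k = 4/13·u_{k+1} + 9/13·u_{k-1} for 1 ≤ k ≤ 8. Try u_k = A + B·r^k with r = q/p = (9/13)/(4/13) = 9/4. Substitution satisfies the recurrence; boundary conditions give:
  u_k = (1 − r^k) / (1 − r^N) = (1 − (9/4)^4) / (1 − (9/4)^9) = 1291264/77431669.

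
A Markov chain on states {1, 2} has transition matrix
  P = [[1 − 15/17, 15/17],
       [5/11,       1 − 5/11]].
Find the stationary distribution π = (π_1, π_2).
π_1 = 17/50, π_2 = 33/50

Solve πP = π with π_1 + π_2 = 1. From πP = π: π_1 · (1 − 15/17) + π_2 · 5/11 = π_1 ⇒ π_2 · 5/11 = π_1 · 15/17 ⇒ π_2/π_1 = (15/17)/(5/11) = 33/17. Together with π_1 + π_2 = 1:
  π_1 = (5/11)/(15/17 + 5/11) = (5/11)/(250/187) = 17/50,
  π_2 = (15/17)/(15/17 + 5/11) = (15/17)/(250/187) = 33/50.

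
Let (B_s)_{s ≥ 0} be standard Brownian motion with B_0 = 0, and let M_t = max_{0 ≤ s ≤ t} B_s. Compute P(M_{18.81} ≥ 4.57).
P(M_{18.81} ≥ 4.57) = 2·P(B_{18.81} ≥ 4.57) = 2(1 − Φ(4.57/√18.81)) ≈ 0.2920

By the reflection principle for Brownian motion, P(M_t ≥ a) = 2 · P(B_t ≥ a) for a ≥ 0. Since B_t ~ N(0, t), P(B_t ≥ 4.57) = 1 − Φ(4.57/√t) = 1 − Φ(4.57/√18.81) = 1 − Φ(1.0537). So
  P(M_{18.81} ≥ 4.57) = 2(1 − Φ(1.0537)) ≈ 0.2920.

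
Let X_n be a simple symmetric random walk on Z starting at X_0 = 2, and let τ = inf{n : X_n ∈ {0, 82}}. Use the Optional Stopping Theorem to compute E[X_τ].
E[X_τ] = 2

X_n is a martingale and τ is a bounded-mean stopping time (indeed τ is finite a.s. with bounded expectation since the walk is in a bounded region). By the OST, E[X_τ] = E[X_0] = 2. Equivalently: E[X_τ] = 82 · P(hit 82 first) + 0 · P(hit 0 first) = 82 · (2/82) = 2.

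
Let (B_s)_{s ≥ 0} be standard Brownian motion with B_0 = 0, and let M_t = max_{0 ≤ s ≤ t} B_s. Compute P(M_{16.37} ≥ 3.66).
P(M_{16.37} ≥ 3.66) = 2·P(B_{16.37} ≥ 3.66) = 2(1 − Φ(3.66/√16.37)) ≈ 0.3657

By the reflection principle for Brownian motion, P(M_t ≥ a) = 2 · P(B_t ≥ a) for a ≥ 0. Since B_t ~ N(0, t), P(B_t ≥ 3.66) = 1 − Φ(3.66/√t) = 1 − Φ(3.66/√16.37) = 1 − Φ(0.9046). So
  P(M_{16.37} ≥ 3.66) = 2(1 − Φ(0.9046)) ≈ 0.3657.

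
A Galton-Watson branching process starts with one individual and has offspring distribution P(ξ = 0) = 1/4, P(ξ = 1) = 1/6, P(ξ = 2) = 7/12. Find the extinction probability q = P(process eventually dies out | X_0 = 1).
q = 3/7

The pgf is f(s) = 1/4 + 1/6·s + 7/12·s². The extinction probability q is the smallest fixed point of f in [0, 1]. Setting s = f(s):
  7/12·s² + (1/6 − 1)·s + 1/4 = 0
  7/12·s² − (1/4 + 7/12)·s + 1/4 = 0
which factors as (s − 1)·(7/12·s − 1/4) = 0, giving roots s = 1 and s = (1/4)/(7/12) = 3/7.
Mean offspring μ = 1/6 + 2·7/12 = 4/3 > 1 (supercritical), so q < 1. The extinction probability is the smaller root: q = (1/4)/(7/12) = 3/7.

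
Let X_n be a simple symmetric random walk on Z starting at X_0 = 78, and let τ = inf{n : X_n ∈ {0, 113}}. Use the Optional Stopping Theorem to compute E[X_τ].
E[X_τ] = 78

X_n is a martingale and τ is a bounded-mean stopping time (indeed τ is finite a.s. with bounded expectation since the walk is in a bounded region). By the OST, E[X_τ] = E[X_0] = 78. Equivalently: E[X_τ] = 113 · P(hit 113 first) + 0 · P(hit 0 first) = 113 · (78/113) = 78.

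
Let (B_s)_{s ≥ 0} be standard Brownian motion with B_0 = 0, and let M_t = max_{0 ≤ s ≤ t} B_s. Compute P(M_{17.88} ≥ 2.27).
P(M_{17.88} ≥ 2.27) = 2·P(B_{17.88} ≥ 2.27) = 2(1 − Φ(2.27/√17.88)) ≈ 0.5914

By the reflection principle for Brownian motion, P(M_t ≥ a) = 2 · P(B_t ≥ a) for a ≥ 0. Since B_t ~ N(0, t), P(B_t ≥ 2.27) = 1 − Φ(2.27/√t) = 1 − Φ(2.27/√17.88) = 1 − Φ(0.5368). So
  P(M_{17.88} ≥ 2.27) = 2(1 − Φ(0.5368)) ≈ 0.5914.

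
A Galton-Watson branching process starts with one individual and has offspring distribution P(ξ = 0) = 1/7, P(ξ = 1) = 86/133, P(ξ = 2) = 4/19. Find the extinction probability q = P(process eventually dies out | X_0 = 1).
q = 19/28

The pgf is f(s) = 1/7 + 86/133·s + 4/19·s². The extinction probability q is the smallest fixed point of f in [0, 1]. Setting s = f(s):
  4/19·s² + (86/133 − 1)·s + 1/7 = 0
  4/19·s² − (1/7 + 4/19)·s + 1/7 = 0
which factors as (s − 1)·(4/19·s − 1/7) = 0, giving roots s = 1 and s = (1/7)/(4/19) = 19/28.
Mean offspring μ = 86/133 + 2·4/19 = 142/133 > 1 (supercritical), so q < 1. The extinction probability is the smaller root: q = (1/7)/(4/19) = 19/28.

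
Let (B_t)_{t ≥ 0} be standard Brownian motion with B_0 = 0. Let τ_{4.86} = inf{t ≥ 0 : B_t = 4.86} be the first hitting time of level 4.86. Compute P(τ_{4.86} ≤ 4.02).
P(τ_{4.86} ≤ 4.02) = 2(1 − Φ(4.86/√4.02)) = 2(1 − Φ(2.4239)) ≈ 0.0154

By the reflection principle for standard BM, P(τ_b ≤ t) = 2 · P(B_t ≥ b). Since B_t ~ N(0, t), P(B_t ≥ 4.86) = 1 − Φ(4.86/√t) = 1 − Φ(4.86/√4.02) = 1 − Φ(2.4239) ≈ 0.00768. Doubling: P(τ_{4.86} ≤ 4.02) ≈ 2 · 0.00768 = 0.01536 ≈ 0.0154.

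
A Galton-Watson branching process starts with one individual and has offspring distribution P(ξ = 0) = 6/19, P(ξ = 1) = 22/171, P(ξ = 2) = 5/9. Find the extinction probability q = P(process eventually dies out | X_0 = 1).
q = 54/95

The pgf is f(s) = 6/19 + 22/171·s + 5/9·s². The extinction probability q is the smallest fixed point of f in [0, 1]. Setting s = f(s):
  5/9·s² + (22/171 − 1)·s + 6/19 = 0
  5/9·s² − (6/19 + 5/9)·s + 6/19 = 0
which factors as (s − 1)·(5/9·s − 6/19) = 0, giving roots s = 1 and s = (6/19)/(5/9) = 54/95.
Mean offspring μ = 22/171 + 2·5/9 = 212/171 > 1 (supercritical), so q < 1. The extinction probability is the smaller root: q = (6/19)/(5/9) = 54/95.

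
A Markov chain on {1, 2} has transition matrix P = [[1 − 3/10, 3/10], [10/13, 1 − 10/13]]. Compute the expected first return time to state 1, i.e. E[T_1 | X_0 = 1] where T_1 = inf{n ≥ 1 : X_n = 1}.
E[T_1 | X_0 = 1] = 1/π_1 = 139/100

For an irreducible recurrent Markov chain with stationary distribution π, E[T_i | X_0 = i] = 1/π_i (Kac's formula). Here π_1 = (10/13)/(3/10 + 10/13) = (10/13)/(139/130) = 100/139, so E[T_1 | X_0 = 1] = 1/π_1 = (3/10 + 10/13)/(10/13) = (139/130)/(10/13) = 139/100.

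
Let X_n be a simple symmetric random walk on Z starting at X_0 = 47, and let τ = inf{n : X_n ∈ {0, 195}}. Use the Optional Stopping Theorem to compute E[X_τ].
E[X_τ] = 47

X_n is a martingale and τ is a bounded-mean stopping time (indeed τ is finite a.s. with bounded expectation since the walk is in a bounded region). By the OST, E[X_τ] = E[X_0] = 47. Equivalently: E[X_τ] = 195 · P(hit 195 first) + 0 · P(hit 0 first) = 195 · (47/195) = 47.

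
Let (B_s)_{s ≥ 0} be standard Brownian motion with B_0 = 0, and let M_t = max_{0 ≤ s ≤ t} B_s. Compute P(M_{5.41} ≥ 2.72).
P(M_{5.41} ≥ 2.72) = 2·P(B_{5.41} ≥ 2.72) = 2(1 − Φ(2.72/√5.41)) ≈ 0.2422

By the reflection principle for Brownian motion, P(M_t ≥ a) = 2 · P(B_t ≥ a) for a ≥ 0. Since B_t ~ N(0, t), P(B_t ≥ 2.72) = 1 − Φ(2.72/√t) = 1 − Φ(2.72/√5.41) = 1 − Φ(1.1694). So
  P(M_{5.41} ≥ 2.72) = 2(1 − Φ(1.1694)) ≈ 0.2422.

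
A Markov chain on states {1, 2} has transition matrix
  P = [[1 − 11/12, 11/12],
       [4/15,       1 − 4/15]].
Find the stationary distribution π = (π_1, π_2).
π_1 = 16/71, π_2 = 55/71

Solve πP = π with π_1 + π_2 = 1. From πP = π: π_1 · (1 − 11/12) + π_2 · 4/15 = π_1 ⇒ π_2 · 4/15 = π_1 · 11/12 ⇒ π_2/π_1 = (11/12)/(4/15) = 55/16. Together with π_1 + π_2 = 1:
  π_1 = (4/15)/(11/12 + 4/15) = (4/15)/(71/60) = 16/71,
  π_2 = (11/12)/(11/12 + 4/15) = (11/12)/(71/60) = 55/71.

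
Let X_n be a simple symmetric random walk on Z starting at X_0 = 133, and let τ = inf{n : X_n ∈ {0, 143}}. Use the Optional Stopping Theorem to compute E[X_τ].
E[X_τ] = 133

X_n is a martingale and τ is a bounded-mean stopping time (indeed τ is finite a.s. with bounded expectation since the walk is in a bounded region). By the OST, E[X_τ] = E[X_0] = 133. Equivalently: E[X_τ] = 143 · P(hit 143 first) + 0 · P(hit 0 first) = 143 · (133/143) = 133.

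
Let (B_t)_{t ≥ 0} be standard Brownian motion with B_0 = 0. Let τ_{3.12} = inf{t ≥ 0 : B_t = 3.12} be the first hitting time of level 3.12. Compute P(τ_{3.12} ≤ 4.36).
P(τ_{3.12} ≤ 4.36) = 2(1 − Φ(3.12/√4.36)) = 2(1 − Φ(1.4942)) ≈ 0.1351

By the reflection principle for standard BM, P(τ_b ≤ t) = 2 · P(B_t ≥ b). Since B_t ~ N(0, t), P(B_t ≥ 3.12) = 1 − Φ(3.12/√t) = 1 − Φ(3.12/√4.36) = 1 − Φ(1.4942) ≈ 0.06756. Doubling: P(τ_{3.12} ≤ 4.36) ≈ 2 · 0.06756 = 0.13512 ≈ 0.1351.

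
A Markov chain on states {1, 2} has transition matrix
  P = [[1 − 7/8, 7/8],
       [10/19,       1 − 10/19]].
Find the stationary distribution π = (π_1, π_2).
π_1 = 80/213, π_2 = 133/213

Solve πP = π with π_1 + π_2 = 1. From πP = π: π_1 · (1 − 7/8) + π_2 · 10/19 = π_1 ⇒ π_2 · 10/19 = π_1 · 7/8 ⇒ π_2/π_1 = (7/8)/(10/19) = 133/80. Together with π_1 + π_2 = 1:
  π_1 = (10/19)/(7/8 + 10/19) = (10/19)/(213/152) = 80/213,
  π_2 = (7/8)/(7/8 + 10/19) = (7/8)/(213/152) = 133/213.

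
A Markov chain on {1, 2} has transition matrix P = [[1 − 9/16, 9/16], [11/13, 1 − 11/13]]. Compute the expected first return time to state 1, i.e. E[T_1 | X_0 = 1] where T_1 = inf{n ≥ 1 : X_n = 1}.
E[T_1 | X_0 = 1] = 1/π_1 = 293/176

For an irreducible recurrent Markov chain with stationary distribution π, E[T_i | X_0 = i] = 1/π_i (Kac's formula). Here π_1 = (11/13)/(9/16 + 11/13) = (11/13)/(293/208) = 176/293, so E[T_1 | X_0 = 1] = 1/π_1 = (9/16 + 11/13)/(11/13) = (293/208)/(11/13) = 293/176.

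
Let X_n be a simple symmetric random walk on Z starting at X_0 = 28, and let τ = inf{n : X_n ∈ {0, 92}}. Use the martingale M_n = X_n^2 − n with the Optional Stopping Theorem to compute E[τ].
E[τ] = 1792

M_n = X_n^2 − n is a martingale (since E[X_{n+1}^2 | F_n] = X_n^2 + 1). By OST (τ has finite mean in a bounded region), E[M_τ] = E[M_0] = X_0^2 − 0 = 28^2 = 784. Also E[M_τ] = E[X_τ^2] − E[τ]. The walk exits at 0 or 92, with P(hit 92 first) = 28/92, so E[X_τ^2] = 92^2 · 28/92 + 0 = 2576. Thus E[τ] = E[X_τ^2] − E[M_τ] = 2576 − 784 = 1792 = 28(92 − 28) = 1792.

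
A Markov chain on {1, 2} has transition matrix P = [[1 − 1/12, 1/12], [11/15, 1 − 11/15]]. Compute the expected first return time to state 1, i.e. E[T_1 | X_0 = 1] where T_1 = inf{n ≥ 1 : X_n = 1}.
E[T_1 | X_0 = 1] = 1/π_1 = 49/44

For an irreducible recurrent Markov chain with stationary distribution π, E[T_i | X_0 = i] = 1/π_i (Kac's formula). Here π_1 = (11/15)/(1/12 + 11/15) = (11/15)/(49/60) = 44/49, so E[T_1 | X_0 = 1] = 1/π_1 = (1/12 + 11/15)/(11/15) = (49/60)/(11/15) = 49/44.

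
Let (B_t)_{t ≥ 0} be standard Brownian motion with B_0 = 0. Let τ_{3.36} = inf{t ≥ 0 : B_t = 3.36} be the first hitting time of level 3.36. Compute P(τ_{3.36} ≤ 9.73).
P(τ_{3.36} ≤ 9.73) = 2(1 − Φ(3.36/√9.73)) = 2(1 − Φ(1.0772)) ≈ 0.2814

By the reflection principle for standard BM, P(τ_b ≤ t) = 2 · P(B_t ≥ b). Since B_t ~ N(0, t), P(B_t ≥ 3.36) = 1 − Φ(3.36/√t) = 1 − Φ(3.36/√9.73) = 1 − Φ(1.0772) ≈ 0.14070. Doubling: P(τ_{3.36} ≤ 9.73) ≈ 2 · 0.14070 = 0.28140 ≈ 0.2814.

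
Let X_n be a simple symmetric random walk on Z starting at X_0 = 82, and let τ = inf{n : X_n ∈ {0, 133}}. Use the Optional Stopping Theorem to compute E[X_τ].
E[X_τ] = 82

X_n is a martingale and τ is a bounded-mean stopping time (indeed τ is finite a.s. with bounded expectation since the walk is in a bounded region). By the OST, E[X_τ] = E[X_0] = 82. Equivalently: E[X_τ] = 133 · P(hit 133 first) + 0 · P(hit 0 first) = 133 · (82/133) = 82.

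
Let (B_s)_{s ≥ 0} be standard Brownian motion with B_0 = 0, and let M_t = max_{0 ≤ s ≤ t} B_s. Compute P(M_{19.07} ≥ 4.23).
P(M_{19.07} ≥ 4.23) = 2·P(B_{19.07} ≥ 4.23) = 2(1 − Φ(4.23/√19.07)) ≈ 0.3327

By the reflection principle for Brownian motion, P(M_t ≥ a) = 2 · P(B_t ≥ a) for a ≥ 0. Since B_t ~ N(0, t), P(B_t ≥ 4.23) = 1 − Φ(4.23/√t) = 1 − Φ(4.23/√19.07) = 1 − Φ(0.9686). So
  P(M_{19.07} ≥ 4.23) = 2(1 − Φ(0.9686)) ≈ 0.3327.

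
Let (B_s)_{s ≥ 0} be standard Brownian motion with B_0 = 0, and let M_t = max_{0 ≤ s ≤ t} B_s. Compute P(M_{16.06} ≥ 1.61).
P(M_{16.06} ≥ 1.61) = 2·P(B_{16.06} ≥ 1.61) = 2(1 − Φ(1.61/√16.06)) ≈ 0.6879

By the reflection principle for Brownian motion, P(M_t ≥ a) = 2 · P(B_t ≥ a) for a ≥ 0. Since B_t ~ N(0, t), P(B_t ≥ 1.61) = 1 − Φ(1.61/√t) = 1 − Φ(1.61/√16.06) = 1 − Φ(0.4017). So
  P(M_{16.06} ≥ 1.61) = 2(1 − Φ(0.4017)) ≈ 0.6879.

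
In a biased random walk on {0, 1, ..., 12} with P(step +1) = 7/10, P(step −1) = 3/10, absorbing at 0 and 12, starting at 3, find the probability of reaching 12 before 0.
P(hit 12 before 0) = (1 − (3/7)^3) / (1 − (3/7)^12) = 40353607/43799860

Let u_k denote P(reach 12 before 0 | start at k). Boundary: u_0 = 0, u_12 = 1. Recurrence: u_k = 7/10·u_{k+1} + 3/10·u_{k-1} for 1 ≤ k ≤ 11. Try u_k = A + B·r^k with r = q/p = (3/10)/(7/10) = 3/7. Substitution satisfies the recurrence; boundary conditions give:
  u_k = (1 − r^k) / (1 − r^N) = (1 − (3/7)^3) / (1 − (3/7)^12) = 40353607/43799860.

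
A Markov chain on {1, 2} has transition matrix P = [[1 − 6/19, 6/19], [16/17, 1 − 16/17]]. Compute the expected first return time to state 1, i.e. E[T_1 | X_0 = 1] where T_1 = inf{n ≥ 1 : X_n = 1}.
E[T_1 | X_0 = 1] = 1/π_1 = 203/152

For an irreducible recurrent Markov chain with stationary distribution π, E[T_i | X_0 = i] = 1/π_i (Kac's formula). Here π_1 = (16/17)/(6/19 + 16/17) = (16/17)/(406/323) = 152/203, so E[T_1 | X_0 = 1] = 1/π_1 = (6/19 + 16/17)/(16/17) = (406/323)/(16/17) = 203/152.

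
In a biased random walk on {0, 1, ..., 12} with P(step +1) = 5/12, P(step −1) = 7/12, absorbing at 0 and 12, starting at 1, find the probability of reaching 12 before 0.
P(hit 12 before 0) = (1 − (7/5)^1) / (1 − (7/5)^12) = 48828125/6798573288

Let u_k denote P(reach 12 before 0 | start at k). Boundary: u_0 = 0, u_12 = 1. Recurrence: u_k = 5/12·u_{k+1} + 7/12·u_{k-1} for 1 ≤ k ≤ 11. Try u_k = A + B·r^k with r = q/p = (7/12)/(5/12) = 7/5. Substitution satisfies the recurrence; boundary conditions give:
  u_k = (1 − r^k) / (1 − r^N) = (1 − (7/5)^1) / (1 − (7/5)^12) = 48828125/6798573288.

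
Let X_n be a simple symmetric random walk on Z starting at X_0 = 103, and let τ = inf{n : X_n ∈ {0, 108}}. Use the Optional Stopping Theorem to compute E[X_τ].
E[X_τ] = 103

X_n is a martingale and τ is a bounded-mean stopping time (indeed τ is finite a.s. with bounded expectation since the walk is in a bounded region). By the OST, E[X_τ] = E[X_0] = 103. Equivalently: E[X_τ] = 108 · P(hit 108 first) + 0 · P(hit 0 first) = 108 · (103/108) = 103.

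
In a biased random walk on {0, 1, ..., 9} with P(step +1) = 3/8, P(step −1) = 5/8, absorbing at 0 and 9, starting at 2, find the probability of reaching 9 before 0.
P(hit 9 before 0) = (1 − (5/3)^2) / (1 − (5/3)^9) = 17496/966721

Let u_k denote P(reach 9 before 0 | start at k). Boundary: u_0 = 0, u_9 = 1. Recurrence: u_k = 3/8·u_{k+1} + 5/8·u_{k-1} for 1 ≤ k ≤ 8. Try u_k = A + B·r^k with r = q/p = (5/8)/(3/8) = 5/3. Substitution satisfies the recurrence; boundary conditions give:
  u_k = (1 − r^k) / (1 − r^N) = (1 − (5/3)^2) / (1 − (5/3)^9) = 17496/966721.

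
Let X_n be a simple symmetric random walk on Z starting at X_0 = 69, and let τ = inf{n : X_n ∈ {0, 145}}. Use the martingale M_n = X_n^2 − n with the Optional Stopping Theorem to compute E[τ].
E[τ] = 5244

M_n = X_n^2 − n is a martingale (since E[X_{n+1}^2 | F_n] = X_n^2 + 1). By OST (τ has finite mean in a bounded region), E[M_τ] = E[M_0] = X_0^2 − 0 = 69^2 = 4761. Also E[M_τ] = E[X_τ^2] − E[τ]. The walk exits at 0 or 145, with P(hit 145 first) = 69/145, so E[X_τ^2] = 145^2 · 69/145 + 0 = 10005. Thus E[τ] = E[X_τ^2] − E[M_τ] = 10005 − 4761 = 5244 = 69(145 − 69) = 5244.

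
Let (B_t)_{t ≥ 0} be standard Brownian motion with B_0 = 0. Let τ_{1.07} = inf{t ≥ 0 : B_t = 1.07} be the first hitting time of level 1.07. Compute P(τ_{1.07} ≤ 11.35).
P(τ_{1.07} ≤ 11.35) = 2(1 − Φ(1.07/√11.35)) = 2(1 − Φ(0.3176)) ≈ 0.7508

By the reflection principle for standard BM, P(τ_b ≤ t) = 2 · P(B_t ≥ b). Since B_t ~ N(0, t), P(B_t ≥ 1.07) = 1 − Φ(1.07/√t) = 1 − Φ(1.07/√11.35) = 1 − Φ(0.3176) ≈ 0.37539. Doubling: P(τ_{1.07} ≤ 11.35) ≈ 2 · 0.37539 = 0.75078 ≈ 0.7508.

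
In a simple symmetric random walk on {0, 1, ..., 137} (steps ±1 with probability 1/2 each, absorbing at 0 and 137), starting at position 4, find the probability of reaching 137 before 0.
P(hit 137 before 0) = 4/137

Let u_k = P(hit 137 before 0 | start at k). Then u_0 = 0, u_137 = 1, and u_k = u_{k-1}/2 + u_{k+1}/2 for 1 ≤ k ≤ 136. This harmonic recurrence is solved by u_k = k/137, giving u_4 = 4/137.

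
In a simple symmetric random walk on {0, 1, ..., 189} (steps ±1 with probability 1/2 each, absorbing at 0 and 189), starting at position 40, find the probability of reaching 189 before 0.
P(hit 189 before 0) = 40/189

Let u_k = P(hit 189 before 0 | start at k). Then u_0 = 0, u_189 = 1, and u_k = u_{k-1}/2 + u_{k+1}/2 for 1 ≤ k ≤ 188. This harmonic recurrence is solved by u_k = k/189, giving u_40 = 40/189.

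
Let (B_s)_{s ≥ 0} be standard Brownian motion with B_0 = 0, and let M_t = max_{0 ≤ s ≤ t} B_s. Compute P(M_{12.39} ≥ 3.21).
P(M_{12.39} ≥ 3.21) = 2·P(B_{12.39} ≥ 3.21) = 2(1 − Φ(3.21/√12.39)) ≈ 0.3618

By the reflection principle for Brownian motion, P(M_t ≥ a) = 2 · P(B_t ≥ a) for a ≥ 0. Since B_t ~ N(0, t), P(B_t ≥ 3.21) = 1 − Φ(3.21/√t) = 1 − Φ(3.21/√12.39) = 1 − Φ(0.9119). So
  P(M_{12.39} ≥ 3.21) = 2(1 − Φ(0.9119)) ≈ 0.3618.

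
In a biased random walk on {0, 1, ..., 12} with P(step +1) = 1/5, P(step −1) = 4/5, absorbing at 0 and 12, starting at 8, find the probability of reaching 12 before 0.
P(hit 12 before 0) = (1 − (4)^8) / (1 − (4)^12) = 257/65793

Let u_k denote P(reach 12 before 0 | start at k). Boundary: u_0 = 0, u_12 = 1. Recurrence: u_k = 1/5·u_{k+1} + 4/5·u_{k-1} for 1 ≤ k ≤ 11. Try u_k = A + B·r^k with r = q/p = (4/5)/(1/5) = 4. Substitution satisfies the recurrence; boundary conditions give:
  u_k = (1 − r^k) / (1 − r^N) = (1 − (4)^8) / (1 − (4)^12) = 257/65793.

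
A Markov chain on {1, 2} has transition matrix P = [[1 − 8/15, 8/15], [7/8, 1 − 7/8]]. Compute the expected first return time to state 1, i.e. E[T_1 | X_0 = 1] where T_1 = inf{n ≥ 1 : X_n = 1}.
E[T_1 | X_0 = 1] = 1/π_1 = 169/105

For an irreducible recurrent Markov chain with stationary distribution π, E[T_i | X_0 = i] = 1/π_i (Kac's formula). Here π_1 = (7/8)/(8/15 + 7/8) = (7/8)/(169/120) = 105/169, so E[T_1 | X_0 = 1] = 1/π_1 = (8/15 + 7/8)/(7/8) = (169/120)/(7/8) = 169/105.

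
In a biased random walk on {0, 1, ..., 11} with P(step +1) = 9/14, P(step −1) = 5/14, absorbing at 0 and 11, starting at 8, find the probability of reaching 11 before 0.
P(hit 11 before 0) = (1 − (5/9)^8) / (1 − (5/9)^11) = 7774073496/7833057871

Let u_k denote P(reach 11 before 0 | start at k). Boundary: u_0 = 0, u_11 = 1. Recurrence: u_k = 9/14·u_{k+1} + 5/14·u_{k-1} for 1 ≤ k ≤ 10. Try u_k = A + B·r^k with r = q/p = (5/14)/(9/14) = 5/9. Substitution satisfies the recurrence; boundary conditions give:
  u_k = (1 − r^k) / (1 − r^N) = (1 − (5/9)^8) / (1 − (5/9)^11) = 7774073496/7833057871.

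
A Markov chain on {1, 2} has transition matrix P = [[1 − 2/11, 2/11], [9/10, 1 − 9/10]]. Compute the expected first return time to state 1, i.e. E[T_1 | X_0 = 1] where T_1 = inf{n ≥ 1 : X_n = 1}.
E[T_1 | X_0 = 1] = 1/π_1 = 119/99

For an irreducible recurrent Markov chain with stationary distribution π, E[T_i | X_0 = i] = 1/π_i (Kac's formula). Here π_1 = (9/10)/(2/11 + 9/10) = (9/10)/(119/110) = 99/119, so E[T_1 | X_0 = 1] = 1/π_1 = (2/11 + 9/10)/(9/10) = (119/110)/(9/10) = 119/99.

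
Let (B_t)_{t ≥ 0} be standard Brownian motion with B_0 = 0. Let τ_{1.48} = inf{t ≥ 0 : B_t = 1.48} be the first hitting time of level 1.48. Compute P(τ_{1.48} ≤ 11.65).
P(τ_{1.48} ≤ 11.65) = 2(1 − Φ(1.48/√11.65)) = 2(1 − Φ(0.4336)) ≈ 0.6646

By the reflection principle for standard BM, P(τ_b ≤ t) = 2 · P(B_t ≥ b). Since B_t ~ N(0, t), P(B_t ≥ 1.48) = 1 − Φ(1.48/√t) = 1 − Φ(1.48/√11.65) = 1 − Φ(0.4336) ≈ 0.33229. Doubling: P(τ_{1.48} ≤ 11.65) ≈ 2 · 0.33229 = 0.66458 ≈ 0.6646.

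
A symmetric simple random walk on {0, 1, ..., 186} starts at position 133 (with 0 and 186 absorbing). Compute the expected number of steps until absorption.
E[τ | X_0 = 133] = 7049

Let v_k = E[τ | X_0 = k]. Boundary: v_0 = v_186 = 0. Recurrence: v_k = 1 + (v_{k-1} + v_{k+1})/2 for 1 ≤ k ≤ 185. The particular solution to v_k − (v_{k-1} + v_{k+1})/2 = 1 is v_k = −k^2. Adding homogeneous solution A + B k and matching boundaries gives v_k = k (186 − k). Substituting k = 133: v_133 = 133 · 53 = 7049.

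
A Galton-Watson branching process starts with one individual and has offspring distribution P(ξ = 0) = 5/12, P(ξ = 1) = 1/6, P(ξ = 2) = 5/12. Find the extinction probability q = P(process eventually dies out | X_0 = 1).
q = 1

Mean offspring μ = 0·5/12 + 1·1/6 + 2·5/12 = 1 ≤ 1. For μ ≤ 1 with offspring not concentrated at 1, the Galton-Watson process goes extinct almost surely, so q = 1.
(Algebraic check: The pgf is f(s) = 5/12 + 1/6·s + 5/12·s². The extinction probability q is the smallest fixed point of f in [0, 1]. Setting s = f(s):
  5/12·s² + (1/6 − 1)·s + 5/12 = 0
  5/12·s² − (5/12 + 5/12)·s + 5/12 = 0
which factors as (s − 1)·(5/12·s − 5/12) = 0, giving roots s = 1 and s = (5/12)/(5/12) = 1. Since 1 ≥ 1, the smallest root in [0, 1] is s = 1.)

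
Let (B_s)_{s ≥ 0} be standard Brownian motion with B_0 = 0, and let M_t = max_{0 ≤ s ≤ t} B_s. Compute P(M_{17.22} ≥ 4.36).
P(M_{17.22} ≥ 4.36) = 2·P(B_{17.22} ≥ 4.36) = 2(1 − Φ(4.36/√17.22)) ≈ 0.2934

By the reflection principle for Brownian motion, P(M_t ≥ a) = 2 · P(B_t ≥ a) for a ≥ 0. Since B_t ~ N(0, t), P(B_t ≥ 4.36) = 1 − Φ(4.36/√t) = 1 − Φ(4.36/√17.22) = 1 − Φ(1.0507). So
  P(M_{17.22} ≥ 4.36) = 2(1 − Φ(1.0507)) ≈ 0.2934.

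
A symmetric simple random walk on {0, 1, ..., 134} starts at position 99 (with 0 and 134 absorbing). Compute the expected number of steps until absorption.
E[τ | X_0 = 99] = 3465

Let v_k = E[τ | X_0 = k]. Boundary: v_0 = v_134 = 0. Recurrence: v_k = 1 + (v_{k-1} + v_{k+1})/2 for 1 ≤ k ≤ 133. The particular solution to v_k − (v_{k-1} + v_{k+1})/2 = 1 is v_k = −k^2. Adding homogeneous solution A + B k and matching boundaries gives v_k = k (134 − k). Substituting k = 99: v_99 = 99 · 35 = 3465.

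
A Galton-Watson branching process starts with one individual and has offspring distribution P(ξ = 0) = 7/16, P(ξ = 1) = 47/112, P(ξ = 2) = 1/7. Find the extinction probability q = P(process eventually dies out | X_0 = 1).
q = 1

Mean offspring μ = 0·7/16 + 1·47/112 + 2·1/7 = 79/112 ≤ 1. For μ ≤ 1 with offspring not concentrated at 1, the Galton-Watson process goes extinct almost surely, so q = 1.
(Algebraic check: The pgf is f(s) = 7/16 + 47/112·s + 1/7·s². The extinction probability q is the smallest fixed point of f in [0, 1]. Setting s = f(s):
  1/7·s² + (47/112 − 1)·s + 7/16 = 0
  1/7·s² − (7/16 + 1/7)·s + 7/16 = 0
which factors as (s − 1)·(1/7·s − 7/16) = 0, giving roots s = 1 and s = (7/16)/(1/7) = 49/16. Since 49/16 ≥ 1, the smallest root in [0, 1] is s = 1.)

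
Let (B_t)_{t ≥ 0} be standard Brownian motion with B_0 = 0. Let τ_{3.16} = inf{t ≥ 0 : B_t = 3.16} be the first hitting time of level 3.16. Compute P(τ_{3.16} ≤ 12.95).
P(τ_{3.16} ≤ 12.95) = 2(1 − Φ(3.16/√12.95)) = 2(1 − Φ(0.8781)) ≈ 0.3799

By the reflection principle for standard BM, P(τ_b ≤ t) = 2 · P(B_t ≥ b). Since B_t ~ N(0, t), P(B_t ≥ 3.16) = 1 − Φ(3.16/√t) = 1 − Φ(3.16/√12.95) = 1 − Φ(0.8781) ≈ 0.18994. Doubling: P(τ_{3.16} ≤ 12.95) ≈ 2 · 0.18994 = 0.37988 ≈ 0.3799.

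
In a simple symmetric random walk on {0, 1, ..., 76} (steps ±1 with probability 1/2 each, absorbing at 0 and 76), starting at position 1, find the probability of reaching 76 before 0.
P(hit 76 before 0) = 1/76

Let u_k = P(hit 76 before 0 | start at k). Then u_0 = 0, u_76 = 1, and u_k = u_{k-1}/2 + u_{k+1}/2 for 1 ≤ k ≤ 75. This harmonic recurrence is solved by u_k = k/76, giving u_1 = 1/76.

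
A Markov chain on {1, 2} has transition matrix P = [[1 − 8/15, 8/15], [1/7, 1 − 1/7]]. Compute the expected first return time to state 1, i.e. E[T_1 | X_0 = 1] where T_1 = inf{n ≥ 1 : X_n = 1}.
E[T_1 | X_0 = 1] = 1/π_1 = 71/15

For an irreducible recurrent Markov chain with stationary distribution π, E[T_i | X_0 = i] = 1/π_i (Kac's formula). Here π_1 = (1/7)/(8/15 + 1/7) = (1/7)/(71/105) = 15/71, so E[T_1 | X_0 = 1] = 1/π_1 = (8/15 + 1/7)/(1/7) = (71/105)/(1/7) = 71/15.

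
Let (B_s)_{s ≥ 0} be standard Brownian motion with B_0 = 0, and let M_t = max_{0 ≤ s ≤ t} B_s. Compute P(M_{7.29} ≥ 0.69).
P(M_{7.29} ≥ 0.69) = 2·P(B_{7.29} ≥ 0.69) = 2(1 − Φ(0.69/√7.29)) ≈ 0.7983

By the reflection principle for Brownian motion, P(M_t ≥ a) = 2 · P(B_t ≥ a) for a ≥ 0. Since B_t ~ N(0, t), P(B_t ≥ 0.69) = 1 − Φ(0.69/√t) = 1 − Φ(0.69/√7.29) = 1 − Φ(0.2556). So
  P(M_{7.29} ≥ 0.69) = 2(1 − Φ(0.2556)) ≈ 0.7983.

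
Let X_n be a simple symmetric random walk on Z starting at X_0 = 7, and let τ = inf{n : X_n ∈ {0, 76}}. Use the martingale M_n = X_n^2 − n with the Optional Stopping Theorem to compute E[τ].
E[τ] = 483

M_n = X_n^2 − n is a martingale (since E[X_{n+1}^2 | F_n] = X_n^2 + 1). By OST (τ has finite mean in a bounded region), E[M_τ] = E[M_0] = X_0^2 − 0 = 7^2 = 49. Also E[M_τ] = E[X_τ^2] − E[τ]. The walk exits at 0 or 76, with P(hit 76 first) = 7/76, so E[X_τ^2] = 76^2 · 7/76 + 0 = 532. Thus E[τ] = E[X_τ^2] − E[M_τ] = 532 − 49 = 483 = 7(76 − 7) = 483.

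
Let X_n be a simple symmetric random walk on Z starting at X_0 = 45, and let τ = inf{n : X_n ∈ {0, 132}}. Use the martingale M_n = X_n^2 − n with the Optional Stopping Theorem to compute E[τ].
E[τ] = 3915

M_n = X_n^2 − n is a martingale (since E[X_{n+1}^2 | F_n] = X_n^2 + 1). By OST (τ has finite mean in a bounded region), E[M_τ] = E[M_0] = X_0^2 − 0 = 45^2 = 2025. Also E[M_τ] = E[X_τ^2] − E[τ]. The walk exits at 0 or 132, with P(hit 132 first) = 45/132, so E[X_τ^2] = 132^2 · 45/132 + 0 = 5940. Thus E[τ] = E[X_τ^2] − E[M_τ] = 5940 − 2025 = 3915 = 45(132 − 45) = 3915.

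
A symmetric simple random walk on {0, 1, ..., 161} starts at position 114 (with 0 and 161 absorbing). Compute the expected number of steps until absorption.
E[τ | X_0 = 114] = 5358

Let v_k = E[τ | X_0 = k]. Boundary: v_0 = v_161 = 0. Recurrence: v_k = 1 + (v_{k-1} + v_{k+1})/2 for 1 ≤ k ≤ 160. The particular solution to v_k − (v_{k-1} + v_{k+1})/2 = 1 is v_k = −k^2. Adding homogeneous solution A + B k and matching boundaries gives v_k = k (161 − k). Substituting k = 114: v_114 = 114 · 47 = 5358.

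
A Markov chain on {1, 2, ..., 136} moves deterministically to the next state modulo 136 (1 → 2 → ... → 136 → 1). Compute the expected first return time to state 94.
E[T_94 | X_0 = 94] = 136

The chain cycles deterministically, so starting at state 94 it returns in exactly 136 steps. Equivalently, the stationary distribution is uniform π_j = 1/136 for every state j, so by Kac's formula E[T_94] = 1/π_94 = 136.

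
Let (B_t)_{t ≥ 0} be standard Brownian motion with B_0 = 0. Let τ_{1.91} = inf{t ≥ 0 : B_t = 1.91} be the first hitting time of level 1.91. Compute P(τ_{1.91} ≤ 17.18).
P(τ_{1.91} ≤ 17.18) = 2(1 − Φ(1.91/√17.18)) = 2(1 − Φ(0.4608)) ≈ 0.6449

By the reflection principle for standard BM, P(τ_b ≤ t) = 2 · P(B_t ≥ b). Since B_t ~ N(0, t), P(B_t ≥ 1.91) = 1 − Φ(1.91/√t) = 1 − Φ(1.91/√17.18) = 1 − Φ(0.4608) ≈ 0.32247. Doubling: P(τ_{1.91} ≤ 17.18) ≈ 2 · 0.32247 = 0.64494 ≈ 0.6449.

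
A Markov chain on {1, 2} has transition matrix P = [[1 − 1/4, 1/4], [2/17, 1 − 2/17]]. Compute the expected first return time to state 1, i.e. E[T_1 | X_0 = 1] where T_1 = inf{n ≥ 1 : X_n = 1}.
E[T_1 | X_0 = 1] = 1/π_1 = 25/8

For an irreducible recurrent Markov chain with stationary distribution π, E[T_i | X_0 = i] = 1/π_i (Kac's formula). Here π_1 = (2/17)/(1/4 + 2/17) = (2/17)/(25/68) = 8/25, so E[T_1 | X_0 = 1] = 1/π_1 = (1/4 + 2/17)/(2/17) = (25/68)/(2/17) = 25/8.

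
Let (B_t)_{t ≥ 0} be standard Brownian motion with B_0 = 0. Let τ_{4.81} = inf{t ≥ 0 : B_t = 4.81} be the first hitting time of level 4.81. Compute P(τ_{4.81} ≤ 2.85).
P(τ_{4.81} ≤ 2.85) = 2(1 − Φ(4.81/√2.85)) = 2(1 − Φ(2.8492)) ≈ 0.0044

By the reflection principle for standard BM, P(τ_b ≤ t) = 2 · P(B_t ≥ b). Since B_t ~ N(0, t), P(B_t ≥ 4.81) = 1 − Φ(4.81/√t) = 1 − Φ(4.81/√2.85) = 1 − Φ(2.8492) ≈ 0.00219. Doubling: P(τ_{4.81} ≤ 2.85) ≈ 2 · 0.00219 = 0.00438 ≈ 0.0044.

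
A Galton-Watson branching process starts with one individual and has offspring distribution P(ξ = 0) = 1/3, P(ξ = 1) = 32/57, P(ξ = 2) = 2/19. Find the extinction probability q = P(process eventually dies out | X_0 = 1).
q = 1

Mean offspring μ = 0·1/3 + 1·32/57 + 2·2/19 = 44/57 ≤ 1. For μ ≤ 1 with offspring not concentrated at 1, the Galton-Watson process goes extinct almost surely, so q = 1.
(Algebraic check: The pgf is f(s) = 1/3 + 32/57·s + 2/19·s². The extinction probability q is the smallest fixed point of f in [0, 1]. Setting s = f(s):
  2/19·s² + (32/57 − 1)·s + 1/3 = 0
  2/19·s² − (1/3 + 2/19)·s + 1/3 = 0
which factors as (s − 1)·(2/19·s − 1/3) = 0, giving roots s = 1 and s = (1/3)/(2/19) = 19/6. Since 19/6 ≥ 1, the smallest root in [0, 1] is s = 1.)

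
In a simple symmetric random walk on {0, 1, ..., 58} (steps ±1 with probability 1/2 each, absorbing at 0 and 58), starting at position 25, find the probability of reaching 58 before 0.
P(hit 58 before 0) = 25/58

Let u_k = P(hit 58 before 0 | start at k). Then u_0 = 0, u_58 = 1, and u_k = u_{k-1}/2 + u_{k+1}/2 for 1 ≤ k ≤ 57. This harmonic recurrence is solved by u_k = k/58, giving u_25 = 25/58.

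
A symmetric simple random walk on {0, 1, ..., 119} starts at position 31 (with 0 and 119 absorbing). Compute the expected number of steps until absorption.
E[τ | X_0 = 31] = 2728

Let v_k = E[τ | X_0 = k]. Boundary: v_0 = v_119 = 0. Recurrence: v_k = 1 + (v_{k-1} + v_{k+1})/2 for 1 ≤ k ≤ 118. The particular solution to v_k − (v_{k-1} + v_{k+1})/2 = 1 is v_k = −k^2. Adding homogeneous solution A + B k and matching boundaries gives v_k = k (119 − k). Substituting k = 31: v_31 = 31 · 88 = 2728.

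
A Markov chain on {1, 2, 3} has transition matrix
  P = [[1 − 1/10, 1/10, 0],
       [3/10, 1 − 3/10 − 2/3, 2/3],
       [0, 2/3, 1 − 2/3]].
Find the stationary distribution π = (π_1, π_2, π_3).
π = (3/5, 1/5, 1/5)

This is a birth-death chain on three states, which satisfies detailed balance: π_1 · P_{12} = π_2 · P_{21} and π_2 · P_{23} = π_3 · P_{32}.
From π_1 · 1/10 = π_2 · 3/10: π_2/π_1 = (1/10)/(3/10) = 1/3.
From π_2 · 2/3 = π_3 · 2/3: π_3/π_2 = (2/3)/(2/3) = 1.
Take π_1 proportional to 1; then unnormalized π = (1, 1/3, 1/3). Normalize by dividing by the sum 5/3:
  π = (3/5, 1/5, 1/5).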